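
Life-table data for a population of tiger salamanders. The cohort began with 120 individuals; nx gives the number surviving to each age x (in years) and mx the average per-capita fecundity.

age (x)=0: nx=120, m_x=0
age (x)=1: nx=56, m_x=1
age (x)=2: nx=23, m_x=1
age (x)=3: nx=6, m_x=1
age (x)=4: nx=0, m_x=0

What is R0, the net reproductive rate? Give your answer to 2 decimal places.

lx = nx/n0 = nx/120: 1, 0.46667…, 0.19167…, 0.05, 0
lx·mx by age: 0, 0.466667…, 0.191667…, 0.05, 0
R0 = Σ lx·mx = 0.708333… → 0.71

0.71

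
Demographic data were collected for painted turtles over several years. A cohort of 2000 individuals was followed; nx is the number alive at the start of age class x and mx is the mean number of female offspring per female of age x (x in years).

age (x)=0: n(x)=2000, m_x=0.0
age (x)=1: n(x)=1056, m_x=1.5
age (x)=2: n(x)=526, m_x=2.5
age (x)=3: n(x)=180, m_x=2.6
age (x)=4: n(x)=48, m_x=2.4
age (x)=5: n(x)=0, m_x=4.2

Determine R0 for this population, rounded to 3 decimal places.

1.741

lx = nx/n0 = nx/2000: 1, 0.528, 0.263, 0.09, 0.024, 0
lx·mx by age: 0, 0.792, 0.6575, 0.234, 0.0576, 0
R0 = Σ lx·mx = 1.7411 → 1.741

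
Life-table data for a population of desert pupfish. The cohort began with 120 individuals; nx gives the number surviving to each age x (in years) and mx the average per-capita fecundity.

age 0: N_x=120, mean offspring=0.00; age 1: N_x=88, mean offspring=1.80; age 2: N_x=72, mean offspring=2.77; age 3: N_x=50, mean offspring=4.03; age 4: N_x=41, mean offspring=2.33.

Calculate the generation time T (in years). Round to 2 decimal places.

lx = nx/n0 = nx/120: 1, 0.73333…, 0.6, 0.41667…, 0.34167…
lx·mx: 0, 1.32…, 1.662, 1.679167…, 0.796083… → R0 = 5.45725…
x·lx·mx: 0, 1.32…, 3.324, 5.0375…, 3.184333… → Σ = 12.865833…
T = 12.865833… / 5.45725… = 2.357567… → 2.36

2.36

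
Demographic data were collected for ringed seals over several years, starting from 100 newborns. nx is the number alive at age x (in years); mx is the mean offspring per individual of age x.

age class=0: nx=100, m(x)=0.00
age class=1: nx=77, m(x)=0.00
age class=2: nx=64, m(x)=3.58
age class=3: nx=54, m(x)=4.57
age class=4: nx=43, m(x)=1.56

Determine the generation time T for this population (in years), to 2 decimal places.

2.70

lx = nx/n0 = nx/100: 1, 0.77, 0.64, 0.54, 0.43
lx·mx: 0, 0, 2.2912, 2.4678, 0.6708 → R0 = 5.4298
x·lx·mx: 0, 0, 4.5824, 7.4034, 2.6832 → Σ = 14.669
T = 14.669 / 5.4298 = 2.701573… → 2.70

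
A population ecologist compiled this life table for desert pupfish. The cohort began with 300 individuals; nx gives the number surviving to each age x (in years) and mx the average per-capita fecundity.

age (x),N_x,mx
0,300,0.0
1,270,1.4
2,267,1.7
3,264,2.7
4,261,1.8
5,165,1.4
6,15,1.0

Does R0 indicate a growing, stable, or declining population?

growing

lx = nx/n0 = nx/300: 1, 0.9, 0.89, 0.88, 0.87, 0.55, 0.05
R0 = Σ lx·mx = 0 + 1.26 + 1.513 + 2.376 + 1.566 + 0.77 + 0.05 = 7.535
R0 > 1, so the population is growing.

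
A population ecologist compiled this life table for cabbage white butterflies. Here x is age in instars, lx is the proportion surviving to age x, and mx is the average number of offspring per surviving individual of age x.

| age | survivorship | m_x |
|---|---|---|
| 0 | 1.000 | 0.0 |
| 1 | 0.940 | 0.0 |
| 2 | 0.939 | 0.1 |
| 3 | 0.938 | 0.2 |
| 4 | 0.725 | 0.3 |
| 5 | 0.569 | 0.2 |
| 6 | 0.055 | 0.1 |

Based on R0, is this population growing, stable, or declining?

R0 = Σ lx·mx = 0 + 0 + 0.0939 + 0.1876 + 0.2175 + 0.1138 + 0.0055 = 0.6183
R0 < 1, so the population is declining.

declining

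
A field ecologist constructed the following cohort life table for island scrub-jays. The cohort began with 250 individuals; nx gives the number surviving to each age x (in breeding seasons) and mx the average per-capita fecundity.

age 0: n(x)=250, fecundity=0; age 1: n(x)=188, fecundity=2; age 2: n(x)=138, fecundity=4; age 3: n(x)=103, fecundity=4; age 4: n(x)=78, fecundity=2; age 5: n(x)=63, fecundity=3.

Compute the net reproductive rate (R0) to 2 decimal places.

6.74

lx = nx/n0 = nx/250: 1, 0.752, 0.552, 0.412, 0.312, 0.252
lx·mx by age: 0, 1.504, 2.208, 1.648, 0.624, 0.756
R0 = Σ lx·mx = 6.74 → 6.74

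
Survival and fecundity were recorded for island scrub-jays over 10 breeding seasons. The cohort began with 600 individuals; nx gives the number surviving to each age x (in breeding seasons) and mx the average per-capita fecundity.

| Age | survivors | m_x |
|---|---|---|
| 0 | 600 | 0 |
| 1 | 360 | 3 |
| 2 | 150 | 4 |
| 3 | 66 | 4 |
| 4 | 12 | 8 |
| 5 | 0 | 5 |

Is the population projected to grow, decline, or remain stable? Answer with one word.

growing

lx = nx/n0 = nx/600: 1, 0.6, 0.25, 0.11, 0.02, 0
R0 = Σ lx·mx = 0 + 1.8 + 1 + 0.44 + 0.16 + 0 = 3.4
R0 > 1, so the population is growing.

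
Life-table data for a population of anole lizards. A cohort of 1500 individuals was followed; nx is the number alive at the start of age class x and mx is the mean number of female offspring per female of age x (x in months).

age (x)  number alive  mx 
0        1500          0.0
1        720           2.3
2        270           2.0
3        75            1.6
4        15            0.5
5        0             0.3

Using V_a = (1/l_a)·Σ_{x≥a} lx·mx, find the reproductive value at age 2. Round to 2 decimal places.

lx = nx/n0 = nx/1500: 1, 0.48, 0.18, 0.05, 0.01, 0
lx·mx for x ≥ 2: 0.36, 0.08, 0.005, 0 → sum = 0.445
V_2 = 0.445 / l_2 = 0.445 / 0.18 = 2.472222… → 2.47

2.47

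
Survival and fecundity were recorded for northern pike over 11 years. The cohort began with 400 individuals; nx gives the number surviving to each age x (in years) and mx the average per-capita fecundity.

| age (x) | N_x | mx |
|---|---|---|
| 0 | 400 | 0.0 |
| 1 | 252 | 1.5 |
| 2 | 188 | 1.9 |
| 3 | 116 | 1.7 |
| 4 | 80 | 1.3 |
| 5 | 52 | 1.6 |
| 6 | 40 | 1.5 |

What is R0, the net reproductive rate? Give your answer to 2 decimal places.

lx = nx/n0 = nx/400: 1, 0.63, 0.47, 0.29, 0.2, 0.13, 0.1
lx·mx by age: 0, 0.945, 0.893, 0.493, 0.26, 0.208, 0.15
R0 = Σ lx·mx = 2.949 → 2.95

2.95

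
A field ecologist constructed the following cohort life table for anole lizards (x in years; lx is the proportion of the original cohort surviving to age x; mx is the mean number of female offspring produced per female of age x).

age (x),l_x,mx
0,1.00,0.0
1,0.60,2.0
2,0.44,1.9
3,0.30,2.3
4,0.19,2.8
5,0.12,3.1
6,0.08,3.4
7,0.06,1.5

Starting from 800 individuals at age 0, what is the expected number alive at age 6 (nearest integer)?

64

Expected survivors = N0 · l_6 = 800 × 0.08 = 64 → 64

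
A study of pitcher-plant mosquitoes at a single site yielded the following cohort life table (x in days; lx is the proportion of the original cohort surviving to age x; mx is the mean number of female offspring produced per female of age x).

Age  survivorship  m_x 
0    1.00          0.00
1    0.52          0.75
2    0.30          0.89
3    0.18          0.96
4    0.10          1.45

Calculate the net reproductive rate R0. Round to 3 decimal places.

lx·mx by age: 0, 0.39, 0.267, 0.1728, 0.145
R0 = Σ lx·mx = 0.9748 → 0.975

0.975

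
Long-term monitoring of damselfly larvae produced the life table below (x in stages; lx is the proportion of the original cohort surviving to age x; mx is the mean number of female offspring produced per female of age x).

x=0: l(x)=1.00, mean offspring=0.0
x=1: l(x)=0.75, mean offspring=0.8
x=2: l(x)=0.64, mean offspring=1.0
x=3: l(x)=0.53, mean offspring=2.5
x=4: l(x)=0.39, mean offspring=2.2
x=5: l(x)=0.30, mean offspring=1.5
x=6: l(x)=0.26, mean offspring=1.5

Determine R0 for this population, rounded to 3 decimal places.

4.263

lx·mx by age: 0, 0.6, 0.64, 1.325, 0.858, 0.45, 0.39
R0 = Σ lx·mx = 4.263 → 4.263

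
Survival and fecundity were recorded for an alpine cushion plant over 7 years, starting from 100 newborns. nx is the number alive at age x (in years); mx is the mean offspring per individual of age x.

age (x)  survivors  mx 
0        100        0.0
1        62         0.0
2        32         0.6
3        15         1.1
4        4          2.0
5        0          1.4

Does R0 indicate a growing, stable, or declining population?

lx = nx/n0 = nx/100: 1, 0.62, 0.32, 0.15, 0.04, 0
R0 = Σ lx·mx = 0 + 0 + 0.192 + 0.165 + 0.08 + 0 = 0.437
R0 < 1, so the population is declining.

declining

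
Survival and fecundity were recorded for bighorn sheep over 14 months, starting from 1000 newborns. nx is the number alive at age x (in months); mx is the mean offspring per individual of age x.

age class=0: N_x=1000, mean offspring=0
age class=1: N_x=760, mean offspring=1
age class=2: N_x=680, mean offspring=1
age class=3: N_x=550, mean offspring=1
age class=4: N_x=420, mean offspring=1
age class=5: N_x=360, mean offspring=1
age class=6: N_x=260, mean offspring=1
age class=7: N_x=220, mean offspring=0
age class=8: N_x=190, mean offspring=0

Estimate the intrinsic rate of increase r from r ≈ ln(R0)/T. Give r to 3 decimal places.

0.381

lx = nx/n0 = nx/1000: 1, 0.76, 0.68, 0.55, 0.42, 0.36, 0.26, 0.22, 0.19
R0 = Σ lx·mx = 0 + 0.76 + 0.68 + 0.55 + 0.42 + 0.36 + 0.26 + 0 + 0 = 3.03
Σ x·lx·mx = 8.81; T = 8.81/3.03 = 2.90759…
r ≈ ln(R0)/T = ln(3.03)/2.90759… = 0.38127… → 0.381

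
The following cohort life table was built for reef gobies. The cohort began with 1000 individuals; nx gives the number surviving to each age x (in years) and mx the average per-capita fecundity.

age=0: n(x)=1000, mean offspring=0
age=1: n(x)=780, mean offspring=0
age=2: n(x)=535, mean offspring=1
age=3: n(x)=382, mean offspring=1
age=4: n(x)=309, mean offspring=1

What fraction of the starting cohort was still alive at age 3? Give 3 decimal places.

0.382

l_3 = n_3/n_0 = 382/1000 = 0.382 → 0.382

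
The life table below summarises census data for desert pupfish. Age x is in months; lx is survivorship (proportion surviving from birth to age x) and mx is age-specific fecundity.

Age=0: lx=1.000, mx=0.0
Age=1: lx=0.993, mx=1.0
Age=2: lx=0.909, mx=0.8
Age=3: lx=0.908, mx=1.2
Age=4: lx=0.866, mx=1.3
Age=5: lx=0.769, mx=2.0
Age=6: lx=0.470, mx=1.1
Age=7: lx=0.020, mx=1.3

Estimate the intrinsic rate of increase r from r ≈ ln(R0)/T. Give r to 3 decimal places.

R0 = Σ lx·mx = 0 + 0.993 + 0.7272 + 1.0896 + 1.1258 + 1.538 + 0.517 + 0.026 = 6.0166
Σ x·lx·mx = 21.1934; T = 21.1934/6.0166 = 3.52249…
r ≈ ln(R0)/T = ln(6.0166)/3.52249… = 0.50945… → 0.509

0.509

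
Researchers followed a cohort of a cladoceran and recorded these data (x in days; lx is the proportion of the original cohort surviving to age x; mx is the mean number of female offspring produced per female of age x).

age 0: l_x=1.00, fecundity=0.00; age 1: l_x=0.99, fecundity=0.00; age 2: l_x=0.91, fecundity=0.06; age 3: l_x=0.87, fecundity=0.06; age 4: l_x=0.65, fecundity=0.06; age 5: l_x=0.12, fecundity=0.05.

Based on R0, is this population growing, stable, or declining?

R0 = Σ lx·mx = 0 + 0 + 0.0546 + 0.0522 + 0.039 + 0.006 = 0.1518
R0 < 1, so the population is declining.

declining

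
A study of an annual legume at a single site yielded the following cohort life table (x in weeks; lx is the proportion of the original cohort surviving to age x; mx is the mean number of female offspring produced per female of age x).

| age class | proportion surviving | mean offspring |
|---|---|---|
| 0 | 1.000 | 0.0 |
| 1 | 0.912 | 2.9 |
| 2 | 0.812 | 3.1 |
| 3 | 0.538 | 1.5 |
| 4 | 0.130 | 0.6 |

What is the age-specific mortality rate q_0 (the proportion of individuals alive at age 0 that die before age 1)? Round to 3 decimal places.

q_0 = (l_0 − l_1) / l_0 = (1 − 0.912) / 1
     = 0.088 / 1 = 0.088 → 0.088

0.088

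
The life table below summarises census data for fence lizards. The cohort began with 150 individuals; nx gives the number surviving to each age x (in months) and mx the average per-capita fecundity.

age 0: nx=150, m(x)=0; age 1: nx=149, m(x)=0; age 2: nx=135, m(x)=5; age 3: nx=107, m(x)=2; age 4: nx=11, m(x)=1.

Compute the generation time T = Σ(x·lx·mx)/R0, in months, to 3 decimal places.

2.262

lx = nx/n0 = nx/150: 1, 0.99333…, 0.9, 0.71333…, 0.07333…
lx·mx: 0, 0, 4.5, 1.426667…, 0.073333… → R0 = 6…
x·lx·mx: 0, 0, 9, 4.28…, 0.293333… → Σ = 13.573333…
T = 13.573333… / 6… = 2.262222… → 2.262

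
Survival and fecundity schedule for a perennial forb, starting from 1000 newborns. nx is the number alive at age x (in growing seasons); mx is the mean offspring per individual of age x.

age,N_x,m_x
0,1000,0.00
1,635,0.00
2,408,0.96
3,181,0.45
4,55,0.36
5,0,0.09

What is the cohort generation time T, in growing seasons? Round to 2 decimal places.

lx = nx/n0 = nx/1000: 1, 0.635, 0.408, 0.181, 0.055, 0
lx·mx: 0, 0, 0.39168, 0.08145, 0.0198, 0 → R0 = 0.49293
x·lx·mx: 0, 0, 0.78336, 0.24435, 0.0792, 0 → Σ = 1.10691
T = 1.10691 / 0.49293 = 2.245572… → 2.25

2.25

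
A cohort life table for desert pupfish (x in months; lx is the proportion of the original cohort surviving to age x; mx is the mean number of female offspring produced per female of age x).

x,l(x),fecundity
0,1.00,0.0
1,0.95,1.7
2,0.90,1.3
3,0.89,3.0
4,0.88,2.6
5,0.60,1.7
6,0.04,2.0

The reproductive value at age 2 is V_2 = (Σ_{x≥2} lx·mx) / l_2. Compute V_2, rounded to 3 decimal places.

8.031

lx·mx for x ≥ 2: 1.17, 2.67, 2.288, 1.02, 0.08 → sum = 7.228
V_2 = 7.228 / l_2 = 7.228 / 0.9 = 8.031111… → 8.031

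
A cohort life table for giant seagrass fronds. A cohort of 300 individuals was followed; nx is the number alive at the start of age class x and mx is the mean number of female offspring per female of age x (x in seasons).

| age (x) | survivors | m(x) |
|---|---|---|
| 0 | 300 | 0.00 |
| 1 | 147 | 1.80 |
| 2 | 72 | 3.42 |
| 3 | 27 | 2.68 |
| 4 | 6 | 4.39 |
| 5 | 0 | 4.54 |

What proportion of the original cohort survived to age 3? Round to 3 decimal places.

l_3 = n_3/n_0 = 27/300 = 0.09 → 0.090

0.090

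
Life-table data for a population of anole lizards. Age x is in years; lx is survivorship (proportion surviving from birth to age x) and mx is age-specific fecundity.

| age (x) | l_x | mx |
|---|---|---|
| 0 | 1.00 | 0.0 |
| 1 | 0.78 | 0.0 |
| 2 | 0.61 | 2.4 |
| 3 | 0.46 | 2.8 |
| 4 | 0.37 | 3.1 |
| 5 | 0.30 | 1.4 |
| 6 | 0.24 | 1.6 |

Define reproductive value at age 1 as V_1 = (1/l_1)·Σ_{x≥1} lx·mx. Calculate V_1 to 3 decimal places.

lx·mx for x ≥ 1: 0, 1.464, 1.288, 1.147, 0.42, 0.384 → sum = 4.703
V_1 = 4.703 / l_1 = 4.703 / 0.78 = 6.029487… → 6.029

6.029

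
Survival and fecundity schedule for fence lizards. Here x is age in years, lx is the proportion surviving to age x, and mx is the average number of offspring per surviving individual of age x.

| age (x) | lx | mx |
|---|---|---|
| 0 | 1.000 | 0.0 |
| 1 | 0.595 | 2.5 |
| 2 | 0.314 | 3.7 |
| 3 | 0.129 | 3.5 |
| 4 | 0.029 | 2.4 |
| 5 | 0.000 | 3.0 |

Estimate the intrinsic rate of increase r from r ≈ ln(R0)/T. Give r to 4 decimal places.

R0 = Σ lx·mx = 0 + 1.4875 + 1.1618 + 0.4515 + 0.0696 + 0 = 3.1704
Σ x·lx·mx = 5.444; T = 5.444/3.1704 = 1.71713…
r ≈ ln(R0)/T = ln(3.1704)/1.71713… = 0.671967… → 0.6720

0.6720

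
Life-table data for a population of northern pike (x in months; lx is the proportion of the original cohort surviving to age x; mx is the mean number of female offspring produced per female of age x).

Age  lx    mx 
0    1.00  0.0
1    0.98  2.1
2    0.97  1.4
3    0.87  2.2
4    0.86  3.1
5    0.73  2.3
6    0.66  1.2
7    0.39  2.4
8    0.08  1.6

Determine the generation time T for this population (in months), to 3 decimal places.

lx·mx: 0, 2.058, 1.358, 1.914, 2.666, 1.679, 0.792, 0.936, 0.128 → R0 = 11.531
x·lx·mx: 0, 2.058, 2.716, 5.742, 10.664, 8.395, 4.752, 6.552, 1.024 → Σ = 41.903
T = 41.903 / 11.531 = 3.633943… → 3.634

3.634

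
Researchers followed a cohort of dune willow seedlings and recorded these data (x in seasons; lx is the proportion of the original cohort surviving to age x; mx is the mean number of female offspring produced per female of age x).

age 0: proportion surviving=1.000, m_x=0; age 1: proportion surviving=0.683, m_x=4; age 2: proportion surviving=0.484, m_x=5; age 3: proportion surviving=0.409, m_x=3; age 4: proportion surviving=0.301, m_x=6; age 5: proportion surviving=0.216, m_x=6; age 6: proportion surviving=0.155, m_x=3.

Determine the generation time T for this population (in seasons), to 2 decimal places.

2.79

lx·mx: 0, 2.732, 2.42, 1.227, 1.806, 1.296, 0.465 → R0 = 9.946
x·lx·mx: 0, 2.732, 4.84, 3.681, 7.224, 6.48, 2.79 → Σ = 27.747
T = 27.747 / 9.946 = 2.789765… → 2.79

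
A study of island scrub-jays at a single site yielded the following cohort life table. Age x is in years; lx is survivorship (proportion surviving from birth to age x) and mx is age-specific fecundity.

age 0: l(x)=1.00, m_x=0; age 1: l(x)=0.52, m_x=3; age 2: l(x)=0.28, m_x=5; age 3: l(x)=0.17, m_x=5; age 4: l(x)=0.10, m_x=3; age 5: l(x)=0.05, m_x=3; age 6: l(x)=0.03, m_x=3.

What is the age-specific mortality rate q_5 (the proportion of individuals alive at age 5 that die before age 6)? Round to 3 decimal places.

q_5 = (l_5 − l_6) / l_5 = (0.05 − 0.03) / 0.05
     = 0.02 / 0.05 = 0.4 → 0.400

0.400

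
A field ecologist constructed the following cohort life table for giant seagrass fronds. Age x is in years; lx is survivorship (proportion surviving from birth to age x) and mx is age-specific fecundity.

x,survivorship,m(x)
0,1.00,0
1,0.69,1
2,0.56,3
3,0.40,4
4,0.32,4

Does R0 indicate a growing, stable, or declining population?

R0 = Σ lx·mx = 0 + 0.69 + 1.68 + 1.6 + 1.28 = 5.25
R0 > 1, so the population is growing.

growing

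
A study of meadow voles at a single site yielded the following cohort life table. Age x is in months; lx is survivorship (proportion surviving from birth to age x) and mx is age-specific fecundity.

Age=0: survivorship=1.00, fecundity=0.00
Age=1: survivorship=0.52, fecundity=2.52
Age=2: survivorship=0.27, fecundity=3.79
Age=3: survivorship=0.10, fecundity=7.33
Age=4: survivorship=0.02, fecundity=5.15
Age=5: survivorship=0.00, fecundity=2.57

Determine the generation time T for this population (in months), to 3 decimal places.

lx·mx: 0, 1.3104, 1.0233, 0.733, 0.103, 0 → R0 = 3.1697
x·lx·mx: 0, 1.3104, 2.0466, 2.199, 0.412, 0 → Σ = 5.968
T = 5.968 / 3.1697 = 1.882828… → 1.883

1.883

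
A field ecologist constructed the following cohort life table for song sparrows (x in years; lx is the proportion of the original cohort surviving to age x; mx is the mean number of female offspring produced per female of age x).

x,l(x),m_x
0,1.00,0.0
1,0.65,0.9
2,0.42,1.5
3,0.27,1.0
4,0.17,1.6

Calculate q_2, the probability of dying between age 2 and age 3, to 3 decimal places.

0.357

q_2 = (l_2 − l_3) / l_2 = (0.42 − 0.27) / 0.42
     = 0.15 / 0.42 = 0.357143… → 0.357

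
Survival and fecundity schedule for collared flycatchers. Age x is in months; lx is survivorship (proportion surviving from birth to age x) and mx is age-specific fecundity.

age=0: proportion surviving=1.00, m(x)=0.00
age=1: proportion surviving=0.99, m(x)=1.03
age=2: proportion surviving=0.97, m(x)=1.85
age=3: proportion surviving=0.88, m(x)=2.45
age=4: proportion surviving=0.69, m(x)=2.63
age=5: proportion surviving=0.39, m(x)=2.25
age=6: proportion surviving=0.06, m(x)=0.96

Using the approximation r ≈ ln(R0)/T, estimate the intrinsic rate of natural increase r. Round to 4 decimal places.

R0 = Σ lx·mx = 0 + 1.0197 + 1.7945 + 2.156 + 1.8147 + 0.8775 + 0.0576 = 7.72
Σ x·lx·mx = 23.0686; T = 23.0686/7.72 = 2.98816…
r ≈ ln(R0)/T = ln(7.72)/2.98816… = 0.683971… → 0.6840

0.6840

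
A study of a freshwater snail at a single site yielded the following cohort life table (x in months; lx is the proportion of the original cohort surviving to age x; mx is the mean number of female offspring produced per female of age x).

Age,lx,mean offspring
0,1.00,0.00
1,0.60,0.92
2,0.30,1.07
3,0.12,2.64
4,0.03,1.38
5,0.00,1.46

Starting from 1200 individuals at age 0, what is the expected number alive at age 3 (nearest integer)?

144

Expected survivors = N0 · l_3 = 1200 × 0.12 = 144 → 144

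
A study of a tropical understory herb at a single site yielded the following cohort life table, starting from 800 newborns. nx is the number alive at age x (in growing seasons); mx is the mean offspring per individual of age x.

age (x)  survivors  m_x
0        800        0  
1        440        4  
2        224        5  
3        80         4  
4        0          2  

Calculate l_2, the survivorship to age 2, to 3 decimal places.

l_2 = n_2/n_0 = 224/800 = 0.28 → 0.280

0.280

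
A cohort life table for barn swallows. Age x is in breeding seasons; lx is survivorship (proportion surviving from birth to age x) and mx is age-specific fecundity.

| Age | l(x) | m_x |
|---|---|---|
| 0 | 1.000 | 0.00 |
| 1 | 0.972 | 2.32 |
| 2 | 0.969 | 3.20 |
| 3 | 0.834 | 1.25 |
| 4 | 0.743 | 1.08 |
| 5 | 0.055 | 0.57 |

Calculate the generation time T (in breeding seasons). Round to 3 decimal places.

lx·mx: 0, 2.25504, 3.1008, 1.0425, 0.80244, 0.03135 → R0 = 7.23213
x·lx·mx: 0, 2.25504, 6.2016, 3.1275, 3.20976, 0.15675 → Σ = 14.95065
T = 14.95065 / 7.23213 = 2.067254… → 2.067

2.067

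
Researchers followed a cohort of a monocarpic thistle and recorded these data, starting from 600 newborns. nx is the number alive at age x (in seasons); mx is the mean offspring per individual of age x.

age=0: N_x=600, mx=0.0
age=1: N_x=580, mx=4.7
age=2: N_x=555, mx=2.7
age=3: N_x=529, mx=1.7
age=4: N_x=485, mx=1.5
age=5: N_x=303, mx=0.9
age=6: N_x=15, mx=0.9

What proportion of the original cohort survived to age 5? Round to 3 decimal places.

0.505

l_5 = n_5/n_0 = 303/600 = 0.505 → 0.505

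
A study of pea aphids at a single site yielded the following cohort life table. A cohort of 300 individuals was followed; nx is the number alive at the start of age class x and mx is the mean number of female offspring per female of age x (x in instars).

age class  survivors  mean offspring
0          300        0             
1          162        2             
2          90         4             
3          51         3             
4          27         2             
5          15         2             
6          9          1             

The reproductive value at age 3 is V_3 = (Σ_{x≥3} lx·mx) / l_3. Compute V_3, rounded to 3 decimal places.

lx = nx/n0 = nx/300: 1, 0.54, 0.3, 0.17, 0.09, 0.05, 0.03
lx·mx for x ≥ 3: 0.51, 0.18, 0.1, 0.03 → sum = 0.82
V_3 = 0.82 / l_3 = 0.82 / 0.17 = 4.823529… → 4.824

4.824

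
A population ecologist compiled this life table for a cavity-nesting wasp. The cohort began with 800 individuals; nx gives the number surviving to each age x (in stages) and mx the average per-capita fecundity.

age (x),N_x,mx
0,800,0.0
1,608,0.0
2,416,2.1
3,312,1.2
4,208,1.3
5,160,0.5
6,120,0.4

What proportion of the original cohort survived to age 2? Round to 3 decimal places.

l_2 = n_2/n_0 = 416/800 = 0.52 → 0.520

0.520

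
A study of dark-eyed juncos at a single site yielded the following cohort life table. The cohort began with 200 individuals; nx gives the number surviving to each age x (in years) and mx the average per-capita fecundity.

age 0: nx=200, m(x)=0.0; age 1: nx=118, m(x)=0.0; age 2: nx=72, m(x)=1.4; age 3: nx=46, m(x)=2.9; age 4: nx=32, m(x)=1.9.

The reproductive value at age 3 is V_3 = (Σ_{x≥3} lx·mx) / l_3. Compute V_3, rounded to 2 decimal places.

4.22

lx = nx/n0 = nx/200: 1, 0.59, 0.36, 0.23, 0.16
lx·mx for x ≥ 3: 0.667, 0.304 → sum = 0.971
V_3 = 0.971 / l_3 = 0.971 / 0.23 = 4.221739… → 4.22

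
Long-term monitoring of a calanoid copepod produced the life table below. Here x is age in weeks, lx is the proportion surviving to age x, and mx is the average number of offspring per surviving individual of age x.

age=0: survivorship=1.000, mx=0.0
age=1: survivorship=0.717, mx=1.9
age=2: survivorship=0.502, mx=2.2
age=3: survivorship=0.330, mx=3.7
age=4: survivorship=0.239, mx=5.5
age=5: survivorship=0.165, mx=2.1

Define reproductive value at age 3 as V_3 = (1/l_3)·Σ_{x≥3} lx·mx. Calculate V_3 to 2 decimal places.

lx·mx for x ≥ 3: 1.221, 1.3145, 0.3465 → sum = 2.882
V_3 = 2.882 / l_3 = 2.882 / 0.33 = 8.733333… → 8.73

8.73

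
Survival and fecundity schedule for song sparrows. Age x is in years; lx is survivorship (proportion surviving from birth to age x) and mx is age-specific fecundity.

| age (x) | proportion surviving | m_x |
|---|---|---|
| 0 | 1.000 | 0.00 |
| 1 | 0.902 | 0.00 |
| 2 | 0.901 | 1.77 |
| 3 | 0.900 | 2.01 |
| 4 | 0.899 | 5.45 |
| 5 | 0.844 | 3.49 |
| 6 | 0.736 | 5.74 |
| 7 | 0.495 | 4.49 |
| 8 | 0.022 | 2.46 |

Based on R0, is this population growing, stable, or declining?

growing

R0 = Σ lx·mx = 0 + 0 + 1.59477 + 1.809 + 4.89955 + 2.94556 + 4.22464 + 2.22255 + 0.05412 = 17.75019
R0 > 1, so the population is growing.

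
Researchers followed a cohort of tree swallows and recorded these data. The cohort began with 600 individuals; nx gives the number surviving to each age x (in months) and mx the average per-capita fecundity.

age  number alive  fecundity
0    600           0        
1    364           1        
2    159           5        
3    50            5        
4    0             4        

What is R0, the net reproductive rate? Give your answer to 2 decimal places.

lx = nx/n0 = nx/600: 1, 0.60667…, 0.265, 0.08333…, 0
lx·mx by age: 0, 0.606667…, 1.325, 0.416667…, 0
R0 = Σ lx·mx = 2.348333… → 2.35

2.35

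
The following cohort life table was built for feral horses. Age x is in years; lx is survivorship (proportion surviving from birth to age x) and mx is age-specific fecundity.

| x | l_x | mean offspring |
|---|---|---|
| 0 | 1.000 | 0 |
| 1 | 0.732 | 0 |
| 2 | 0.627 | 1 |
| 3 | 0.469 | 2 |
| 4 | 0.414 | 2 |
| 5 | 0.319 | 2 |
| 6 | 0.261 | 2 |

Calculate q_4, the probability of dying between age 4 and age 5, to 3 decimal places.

0.229

q_4 = (l_4 − l_5) / l_4 = (0.414 − 0.319) / 0.414
     = 0.095 / 0.414 = 0.229469… → 0.229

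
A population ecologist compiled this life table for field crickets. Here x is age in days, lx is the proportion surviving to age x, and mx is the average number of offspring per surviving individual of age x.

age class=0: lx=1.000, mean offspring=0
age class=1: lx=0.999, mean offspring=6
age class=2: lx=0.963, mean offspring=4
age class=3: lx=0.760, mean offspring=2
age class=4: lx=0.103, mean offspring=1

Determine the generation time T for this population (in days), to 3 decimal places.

1.628

lx·mx: 0, 5.994, 3.852, 1.52, 0.103 → R0 = 11.469
x·lx·mx: 0, 5.994, 7.704, 4.56, 0.412 → Σ = 18.67
T = 18.67 / 11.469 = 1.627866… → 1.628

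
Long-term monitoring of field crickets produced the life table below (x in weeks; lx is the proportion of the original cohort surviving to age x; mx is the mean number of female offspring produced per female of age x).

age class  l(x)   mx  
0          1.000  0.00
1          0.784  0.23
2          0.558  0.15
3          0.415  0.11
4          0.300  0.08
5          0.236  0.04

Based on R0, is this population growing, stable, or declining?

R0 = Σ lx·mx = 0 + 0.18032 + 0.0837 + 0.04565 + 0.024 + 0.00944 = 0.34311
R0 < 1, so the population is declining.

declining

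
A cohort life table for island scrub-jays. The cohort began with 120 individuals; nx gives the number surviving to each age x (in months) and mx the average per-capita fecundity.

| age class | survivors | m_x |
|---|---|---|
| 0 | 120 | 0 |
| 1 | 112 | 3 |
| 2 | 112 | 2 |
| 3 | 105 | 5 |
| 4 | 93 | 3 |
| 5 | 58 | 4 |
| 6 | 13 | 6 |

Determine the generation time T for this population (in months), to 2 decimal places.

lx = nx/n0 = nx/120: 1, 0.93333…, 0.93333…, 0.875, 0.775, 0.48333…, 0.10833…
lx·mx: 0, 2.8…, 1.866667…, 4.375, 2.325, 1.933333…, 0.65… → R0 = 13.95…
x·lx·mx: 0, 2.8…, 3.733333…, 13.125, 9.3, 9.666667…, 3.9… → Σ = 42.525…
T = 42.525… / 13.95… = 3.048387… → 3.05

3.05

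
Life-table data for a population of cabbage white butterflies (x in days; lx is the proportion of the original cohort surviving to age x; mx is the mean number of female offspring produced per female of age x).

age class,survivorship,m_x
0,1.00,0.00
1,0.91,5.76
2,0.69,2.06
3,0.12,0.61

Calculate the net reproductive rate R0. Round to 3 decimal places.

lx·mx by age: 0, 5.2416, 1.4214, 0.0732
R0 = Σ lx·mx = 6.7362 → 6.736

6.736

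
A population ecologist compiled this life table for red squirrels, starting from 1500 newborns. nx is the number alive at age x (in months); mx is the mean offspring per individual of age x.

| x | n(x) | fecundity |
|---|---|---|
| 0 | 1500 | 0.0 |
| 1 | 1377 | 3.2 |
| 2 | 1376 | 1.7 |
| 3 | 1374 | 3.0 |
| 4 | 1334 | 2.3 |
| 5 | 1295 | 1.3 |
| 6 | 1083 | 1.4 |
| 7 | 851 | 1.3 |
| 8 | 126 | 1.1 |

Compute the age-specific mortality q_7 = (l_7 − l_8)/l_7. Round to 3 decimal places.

lx = nx/n0 = nx/1500: 1, 0.918, 0.91733…, 0.916, 0.88933…, 0.86333…, 0.722, 0.56733…, 0.084
q_7 = (l_7 − l_8) / l_7 = (0.567333… − 0.084) / 0.567333…
     = 0.483333… / 0.567333… = 0.851939… → 0.852

0.852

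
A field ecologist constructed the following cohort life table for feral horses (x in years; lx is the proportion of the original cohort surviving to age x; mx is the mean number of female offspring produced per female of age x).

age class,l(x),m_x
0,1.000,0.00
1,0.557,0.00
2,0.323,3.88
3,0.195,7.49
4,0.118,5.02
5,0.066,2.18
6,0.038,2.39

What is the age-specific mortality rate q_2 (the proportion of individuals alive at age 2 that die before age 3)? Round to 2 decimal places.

0.40

q_2 = (l_2 − l_3) / l_2 = (0.323 − 0.195) / 0.323
     = 0.128 / 0.323 = 0.396285… → 0.40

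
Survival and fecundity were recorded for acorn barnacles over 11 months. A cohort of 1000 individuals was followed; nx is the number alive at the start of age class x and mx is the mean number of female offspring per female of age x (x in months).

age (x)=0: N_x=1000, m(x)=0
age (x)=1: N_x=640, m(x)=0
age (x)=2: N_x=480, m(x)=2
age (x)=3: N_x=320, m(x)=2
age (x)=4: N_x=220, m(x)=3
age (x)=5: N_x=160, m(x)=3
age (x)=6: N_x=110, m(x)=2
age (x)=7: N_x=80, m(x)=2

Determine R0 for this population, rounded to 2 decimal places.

lx = nx/n0 = nx/1000: 1, 0.64, 0.48, 0.32, 0.22, 0.16, 0.11, 0.08
lx·mx by age: 0, 0, 0.96, 0.64, 0.66, 0.48, 0.22, 0.16
R0 = Σ lx·mx = 3.12 → 3.12

3.12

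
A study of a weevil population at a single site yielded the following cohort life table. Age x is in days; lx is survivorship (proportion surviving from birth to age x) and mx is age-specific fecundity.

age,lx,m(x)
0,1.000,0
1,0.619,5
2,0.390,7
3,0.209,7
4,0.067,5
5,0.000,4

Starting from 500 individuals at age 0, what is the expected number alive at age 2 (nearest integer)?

Expected survivors = N0 · l_2 = 500 × 0.390 = 195 → 195

195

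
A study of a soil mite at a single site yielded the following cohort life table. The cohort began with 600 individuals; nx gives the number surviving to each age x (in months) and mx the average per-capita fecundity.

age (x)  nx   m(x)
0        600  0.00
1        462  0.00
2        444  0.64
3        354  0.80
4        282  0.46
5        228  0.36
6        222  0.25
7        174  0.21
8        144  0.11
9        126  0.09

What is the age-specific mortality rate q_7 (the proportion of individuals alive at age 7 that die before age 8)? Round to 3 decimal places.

0.172

lx = nx/n0 = nx/600: 1, 0.77, 0.74, 0.59, 0.47, 0.38, 0.37, 0.29, 0.24, 0.21
q_7 = (l_7 − l_8) / l_7 = (0.29 − 0.24) / 0.29
     = 0.05 / 0.29 = 0.172414… → 0.172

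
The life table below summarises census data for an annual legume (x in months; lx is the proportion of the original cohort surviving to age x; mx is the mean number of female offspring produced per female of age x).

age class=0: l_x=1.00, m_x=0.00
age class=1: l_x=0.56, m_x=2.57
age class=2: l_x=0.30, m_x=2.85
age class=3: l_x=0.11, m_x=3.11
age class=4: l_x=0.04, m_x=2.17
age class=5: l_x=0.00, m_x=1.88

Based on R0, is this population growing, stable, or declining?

R0 = Σ lx·mx = 0 + 1.4392 + 0.855 + 0.3421 + 0.0868 + 0 = 2.7231
R0 > 1, so the population is growing.

growing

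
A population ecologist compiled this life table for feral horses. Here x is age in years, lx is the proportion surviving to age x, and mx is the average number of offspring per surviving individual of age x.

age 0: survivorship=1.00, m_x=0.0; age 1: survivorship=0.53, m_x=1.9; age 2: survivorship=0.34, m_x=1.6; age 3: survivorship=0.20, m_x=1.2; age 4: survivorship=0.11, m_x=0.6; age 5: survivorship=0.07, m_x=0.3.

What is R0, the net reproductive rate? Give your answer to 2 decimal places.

lx·mx by age: 0, 1.007, 0.544, 0.24, 0.066, 0.021
R0 = Σ lx·mx = 1.878 → 1.88

1.88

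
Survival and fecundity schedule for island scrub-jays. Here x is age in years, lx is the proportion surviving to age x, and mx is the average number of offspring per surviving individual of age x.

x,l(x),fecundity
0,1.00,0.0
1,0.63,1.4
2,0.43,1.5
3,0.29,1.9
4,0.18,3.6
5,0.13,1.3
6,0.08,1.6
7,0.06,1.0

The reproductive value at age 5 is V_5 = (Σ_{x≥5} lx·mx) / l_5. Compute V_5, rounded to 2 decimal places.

lx·mx for x ≥ 5: 0.169, 0.128, 0.06 → sum = 0.357
V_5 = 0.357 / l_5 = 0.357 / 0.13 = 2.746154… → 2.75

2.75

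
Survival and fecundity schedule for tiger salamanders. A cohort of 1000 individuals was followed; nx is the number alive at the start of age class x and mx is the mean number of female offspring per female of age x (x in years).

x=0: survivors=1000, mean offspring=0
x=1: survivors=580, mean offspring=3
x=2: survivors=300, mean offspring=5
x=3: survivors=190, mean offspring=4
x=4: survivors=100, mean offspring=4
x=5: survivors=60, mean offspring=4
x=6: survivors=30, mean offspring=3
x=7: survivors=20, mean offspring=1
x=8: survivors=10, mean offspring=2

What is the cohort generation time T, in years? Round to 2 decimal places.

lx = nx/n0 = nx/1000: 1, 0.58, 0.3, 0.19, 0.1, 0.06, 0.03, 0.02, 0.01
lx·mx: 0, 1.74, 1.5, 0.76, 0.4, 0.24, 0.09, 0.02, 0.02 → R0 = 4.77
x·lx·mx: 0, 1.74, 3, 2.28, 1.6, 1.2, 0.54, 0.14, 0.16 → Σ = 10.66
T = 10.66 / 4.77 = 2.234801… → 2.23

2.23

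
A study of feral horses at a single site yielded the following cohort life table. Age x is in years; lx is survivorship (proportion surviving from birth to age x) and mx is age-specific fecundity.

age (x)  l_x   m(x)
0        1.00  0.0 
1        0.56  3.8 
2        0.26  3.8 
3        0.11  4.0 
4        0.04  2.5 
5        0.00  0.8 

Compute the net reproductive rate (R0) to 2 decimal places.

lx·mx by age: 0, 2.128, 0.988, 0.44, 0.1, 0
R0 = Σ lx·mx = 3.656 → 3.66

3.66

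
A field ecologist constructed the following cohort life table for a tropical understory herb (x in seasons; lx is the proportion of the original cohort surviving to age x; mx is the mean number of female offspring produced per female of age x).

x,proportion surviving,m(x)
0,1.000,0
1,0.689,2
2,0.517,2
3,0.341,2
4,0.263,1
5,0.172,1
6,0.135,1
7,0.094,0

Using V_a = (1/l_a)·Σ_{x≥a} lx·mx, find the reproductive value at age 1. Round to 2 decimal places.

lx·mx for x ≥ 1: 1.378, 1.034, 0.682, 0.263, 0.172, 0.135, 0 → sum = 3.664
V_1 = 3.664 / l_1 = 3.664 / 0.689 = 5.317852… → 5.32

5.32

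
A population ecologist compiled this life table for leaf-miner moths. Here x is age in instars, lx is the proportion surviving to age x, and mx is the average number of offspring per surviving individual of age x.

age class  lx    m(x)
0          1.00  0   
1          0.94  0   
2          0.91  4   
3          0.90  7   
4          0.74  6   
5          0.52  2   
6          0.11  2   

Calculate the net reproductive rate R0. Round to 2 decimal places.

15.64

lx·mx by age: 0, 0, 3.64, 6.3, 4.44, 1.04, 0.22
R0 = Σ lx·mx = 15.64 → 15.64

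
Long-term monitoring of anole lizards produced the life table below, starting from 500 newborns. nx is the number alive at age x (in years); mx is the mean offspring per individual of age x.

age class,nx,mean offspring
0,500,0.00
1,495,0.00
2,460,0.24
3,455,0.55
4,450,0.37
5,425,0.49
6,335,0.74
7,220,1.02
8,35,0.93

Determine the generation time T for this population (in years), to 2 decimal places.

4.84

lx = nx/n0 = nx/500: 1, 0.99, 0.92, 0.91, 0.9, 0.85, 0.67, 0.44, 0.07
lx·mx: 0, 0, 0.2208, 0.5005, 0.333, 0.4165, 0.4958, 0.4488, 0.0651 → R0 = 2.4805
x·lx·mx: 0, 0, 0.4416, 1.5015, 1.332, 2.0825, 2.9748, 3.1416, 0.5208 → Σ = 11.9948
T = 11.9948 / 2.4805 = 4.835638… → 4.84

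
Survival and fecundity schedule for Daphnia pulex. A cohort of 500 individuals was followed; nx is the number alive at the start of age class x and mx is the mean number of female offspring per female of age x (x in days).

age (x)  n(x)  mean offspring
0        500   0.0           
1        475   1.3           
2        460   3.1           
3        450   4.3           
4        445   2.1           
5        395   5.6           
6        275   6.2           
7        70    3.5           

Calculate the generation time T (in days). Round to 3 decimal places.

3.969

lx = nx/n0 = nx/500: 1, 0.95, 0.92, 0.9, 0.89, 0.79, 0.55, 0.14
lx·mx: 0, 1.235, 2.852, 3.87, 1.869, 4.424, 3.41, 0.49 → R0 = 18.15
x·lx·mx: 0, 1.235, 5.704, 11.61, 7.476, 22.12, 20.46, 3.43 → Σ = 72.035
T = 72.035 / 18.15 = 3.968871… → 3.969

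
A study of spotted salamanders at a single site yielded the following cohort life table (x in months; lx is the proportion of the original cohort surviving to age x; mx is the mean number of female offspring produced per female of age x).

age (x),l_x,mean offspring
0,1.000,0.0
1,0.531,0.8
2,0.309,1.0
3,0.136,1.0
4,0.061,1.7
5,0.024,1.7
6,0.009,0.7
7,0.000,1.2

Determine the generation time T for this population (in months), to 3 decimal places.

lx·mx: 0, 0.4248, 0.309, 0.136, 0.1037, 0.0408, 0.0063, 0 → R0 = 1.0206
x·lx·mx: 0, 0.4248, 0.618, 0.408, 0.4148, 0.204, 0.0378, 0 → Σ = 2.1074
T = 2.1074 / 1.0206 = 2.064864… → 2.065

2.065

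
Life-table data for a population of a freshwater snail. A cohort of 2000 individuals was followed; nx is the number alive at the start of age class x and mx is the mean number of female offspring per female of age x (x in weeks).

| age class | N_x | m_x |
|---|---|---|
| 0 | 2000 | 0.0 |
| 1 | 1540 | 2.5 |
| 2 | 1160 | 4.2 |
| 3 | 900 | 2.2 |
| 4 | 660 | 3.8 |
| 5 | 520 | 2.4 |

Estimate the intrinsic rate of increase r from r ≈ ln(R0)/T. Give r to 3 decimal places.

0.799

lx = nx/n0 = nx/2000: 1, 0.77, 0.58, 0.45, 0.33, 0.26
R0 = Σ lx·mx = 0 + 1.925 + 2.436 + 0.99 + 1.254 + 0.624 = 7.229
Σ x·lx·mx = 17.903; T = 17.903/7.229 = 2.47655…
r ≈ ln(R0)/T = ln(7.229)/2.47655… = 0.79873… → 0.799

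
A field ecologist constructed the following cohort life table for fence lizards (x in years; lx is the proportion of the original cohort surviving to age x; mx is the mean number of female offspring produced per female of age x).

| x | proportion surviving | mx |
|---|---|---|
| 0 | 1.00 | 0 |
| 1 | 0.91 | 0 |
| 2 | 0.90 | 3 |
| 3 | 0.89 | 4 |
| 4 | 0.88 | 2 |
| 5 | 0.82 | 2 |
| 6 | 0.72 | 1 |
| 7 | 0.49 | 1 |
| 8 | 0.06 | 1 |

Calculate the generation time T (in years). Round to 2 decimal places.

lx·mx: 0, 0, 2.7, 3.56, 1.76, 1.64, 0.72, 0.49, 0.06 → R0 = 10.93
x·lx·mx: 0, 0, 5.4, 10.68, 7.04, 8.2, 4.32, 3.43, 0.48 → Σ = 39.55
T = 39.55 / 10.93 = 3.618481… → 3.62

3.62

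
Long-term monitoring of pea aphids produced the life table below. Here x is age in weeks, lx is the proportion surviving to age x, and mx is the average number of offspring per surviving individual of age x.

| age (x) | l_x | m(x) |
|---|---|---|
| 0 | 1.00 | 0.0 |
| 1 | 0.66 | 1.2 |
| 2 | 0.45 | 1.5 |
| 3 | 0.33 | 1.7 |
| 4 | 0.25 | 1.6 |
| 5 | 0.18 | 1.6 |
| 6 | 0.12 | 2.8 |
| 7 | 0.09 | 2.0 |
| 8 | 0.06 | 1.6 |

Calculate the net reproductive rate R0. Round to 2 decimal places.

lx·mx by age: 0, 0.792, 0.675, 0.561, 0.4, 0.288, 0.336, 0.18, 0.096
R0 = Σ lx·mx = 3.328 → 3.33

3.33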